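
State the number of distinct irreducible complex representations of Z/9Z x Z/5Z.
45

Details: The number of irreducible complex representations of a finite group equals its number of conjugacy classes. Z/9Z x Z/5Z is abelian of order 45, so every element is its own conjugacy class: 45 classes, so Z/9Z x Z/5Z (order 45) has exactly 45 irreducible complex representations.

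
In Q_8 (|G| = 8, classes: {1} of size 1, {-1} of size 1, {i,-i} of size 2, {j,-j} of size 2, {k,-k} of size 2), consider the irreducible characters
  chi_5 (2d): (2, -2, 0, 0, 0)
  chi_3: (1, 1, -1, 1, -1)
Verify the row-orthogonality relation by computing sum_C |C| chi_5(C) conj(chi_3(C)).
Sum = 0; so <chi_5, chi_3> = 0 (distinct irreducibles are orthogonal).

Argument: Compute term by term over conjugacy classes (|C| * chi_5(C) * conj(chi_3(C))):
  1*(2)*conj(1) + 1*(-2)*conj(1) + 2*(0)*conj(-1) + 2*(0)*conj(1) + 2*(0)*conj(-1)
  = (2) + (-2) + (0) + (0) + (0)
  = 0.
Dividing by |G| = 8 gives 0/8 = 0, matching the row-orthogonality relation <chi_5, chi_3> = [chi_5 = chi_3].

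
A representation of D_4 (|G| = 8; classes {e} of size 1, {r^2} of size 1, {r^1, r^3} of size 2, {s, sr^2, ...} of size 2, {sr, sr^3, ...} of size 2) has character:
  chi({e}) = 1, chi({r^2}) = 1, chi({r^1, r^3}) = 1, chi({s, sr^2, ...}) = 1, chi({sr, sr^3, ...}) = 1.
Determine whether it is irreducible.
Irreducible: <chi, chi> = 1.

Solution. <chi, chi> = (1/|G|) sum_C |C| * |chi(C)|^2 = (1/8)[1*|1|^2 + 1*|1|^2 + 2*|1|^2 + 2*|1|^2 + 2*|1|^2]
  = (1/8)[(1) + (1) + (2) + (2) + (2)] = 8/8 = 1.
A character is irreducible iff <chi, chi> = 1, so this representation is irreducible.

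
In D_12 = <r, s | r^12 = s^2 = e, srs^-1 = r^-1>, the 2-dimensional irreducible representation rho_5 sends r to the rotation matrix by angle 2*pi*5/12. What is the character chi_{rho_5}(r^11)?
chi_{rho_5}(r^11) = 2*cos(2*pi*5*11/12) = -sqrt(3)

Reasoning: rho_5(r^11) is rotation by angle 2*pi*5*11/12, whose trace is 2*cos(2*pi*5*11/12) = -sqrt(3).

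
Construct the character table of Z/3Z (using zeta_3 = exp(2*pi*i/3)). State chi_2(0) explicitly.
Character table of Z/3Z (irreps indexed chi_0,...,chi_2 with chi_k(m) = zeta_3^(k*m), zeta_3 = exp(2*pi*i/3)):
  irrep \ class  {0} (size 1)  {1} (size 1)    {2} (size 1)  
  chi_0          1             1               1             
  chi_1          1             exp(2*I*pi/3)   exp(-2*I*pi/3)
  chi_2          1             exp(-2*I*pi/3)  exp(2*I*pi/3) 

Spot check: chi_2(0) = zeta_3^(2*0) = zeta_3^0 = 1.

Explanation: Z/3Z is abelian, so all 3 irreducible complex representations are 1-dimensional. They are given by chi_k(m) = zeta_3^(k*m) for k = 0,...,2. Row orthogonality: sum_m chi_k(m) conj(chi_l(m)) = 3 * [k = l].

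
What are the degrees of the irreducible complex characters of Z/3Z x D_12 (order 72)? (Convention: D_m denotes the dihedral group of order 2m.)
Dimensions: 1, 1, 1, 1, 1, 1, 1, 1, 1, 1, 1, 1, 2, 2, 2, 2, 2, 2, 2, 2, 2, 2, 2, 2, 2, 2, 2

Working: There are 27 irreducibles (= number of conjugacy classes). Their dimensions d_i satisfy sum d_i^2 = |G| = 72: 1 + 1 + 1 + 1 + 1 + 1 + 1 + 1 + 1 + 1 + 1 + 1 + 4 + 4 + 4 + 4 + 4 + 4 + 4 + 4 + 4 + 4 + 4 + 4 + 4 + 4 + 4 = 72. (For the product with Z/3Z: each of the 3 1-dim characters of Z/3Z tensors with each irrep of D_12, giving 3 copies of each D_12-dimension.)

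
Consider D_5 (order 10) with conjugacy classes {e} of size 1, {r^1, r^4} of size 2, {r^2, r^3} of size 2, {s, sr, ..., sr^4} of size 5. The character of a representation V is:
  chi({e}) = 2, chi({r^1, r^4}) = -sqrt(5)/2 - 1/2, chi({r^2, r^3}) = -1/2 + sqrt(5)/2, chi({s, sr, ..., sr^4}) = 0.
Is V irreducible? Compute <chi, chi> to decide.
Irreducible: <chi, chi> = 1.

Reasoning: <chi, chi> = (1/|G|) sum_C |C| * |chi(C)|^2 = (1/10)[1*|2|^2 + 2*|-sqrt(5)/2 - 1/2|^2 + 2*|-1/2 + sqrt(5)/2|^2 + 5*|0|^2]
  = (1/10)[(4) + (sqrt(5) + 3) + (3 - sqrt(5)) + (0)] = 10/10 = 1.
A character is irreducible iff <chi, chi> = 1, so this representation is irreducible.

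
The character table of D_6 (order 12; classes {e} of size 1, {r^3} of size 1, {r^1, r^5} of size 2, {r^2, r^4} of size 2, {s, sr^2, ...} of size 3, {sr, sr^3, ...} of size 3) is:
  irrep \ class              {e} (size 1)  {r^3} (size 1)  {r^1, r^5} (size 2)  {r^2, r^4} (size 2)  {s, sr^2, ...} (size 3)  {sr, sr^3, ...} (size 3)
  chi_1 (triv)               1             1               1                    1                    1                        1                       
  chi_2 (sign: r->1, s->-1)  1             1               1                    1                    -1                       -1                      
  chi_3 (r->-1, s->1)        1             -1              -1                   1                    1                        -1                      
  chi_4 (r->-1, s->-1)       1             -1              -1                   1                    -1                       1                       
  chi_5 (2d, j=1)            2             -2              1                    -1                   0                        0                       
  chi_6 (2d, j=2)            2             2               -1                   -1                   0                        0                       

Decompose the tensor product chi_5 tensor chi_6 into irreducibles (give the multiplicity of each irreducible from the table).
chi_5 tensor chi_6 = chi_3 + chi_4 + chi_5 (all other irreducibles have multiplicity 0).

Details: The character of a tensor product is the pointwise product (chi_5 * chi_6)(C) = chi_5(C) * chi_6(C):
  {e}: (2)*(2), {r^3}: (-2)*(2), {r^1, r^5}: (1)*(-1), {r^2, r^4}: (-1)*(-1), {s, sr^2, ...}: (0)*(0), {sr, sr^3, ...}: (0)*(0)
so (chi_5 * chi_6) takes values
  {e} -> 4, {r^3} -> -4, {r^1, r^5} -> -1, {r^2, r^4} -> 1, {s, sr^2, ...} -> 0, {sr, sr^3, ...} -> 0.
Now take the inner product of this character with each irreducible chi from the table, <chi_5*chi_6, chi> = (1/12) sum_C |C| (chi_5*chi_6)(C) conj(chi(C)):
  <chi_5*chi_6, chi_1> = (1/12)[1*(4)*conj(1) + 1*(-4)*conj(1) + 2*(-1)*conj(1) + 2*(1)*conj(1) + 3*(0)*conj(1) + 3*(0)*conj(1)]
      = (1/12)[(4) + (-4) + (-2) + (2) + (0) + (0)] = 0/12 = 0
  <chi_5*chi_6, chi_2> = (1/12)[1*(4)*conj(1) + 1*(-4)*conj(1) + 2*(-1)*conj(1) + 2*(1)*conj(1) + 3*(0)*conj(-1) + 3*(0)*conj(-1)]
      = (1/12)[(4) + (-4) + (-2) + (2) + (0) + (0)] = 0/12 = 0
  <chi_5*chi_6, chi_3> = (1/12)[1*(4)*conj(1) + 1*(-4)*conj(-1) + 2*(-1)*conj(-1) + 2*(1)*conj(1) + 3*(0)*conj(1) + 3*(0)*conj(-1)]
      = (1/12)[(4) + (4) + (2) + (2) + (0) + (0)] = 12/12 = 1
  <chi_5*chi_6, chi_4> = (1/12)[1*(4)*conj(1) + 1*(-4)*conj(-1) + 2*(-1)*conj(-1) + 2*(1)*conj(1) + 3*(0)*conj(-1) + 3*(0)*conj(1)]
      = (1/12)[(4) + (4) + (2) + (2) + (0) + (0)] = 12/12 = 1
  <chi_5*chi_6, chi_5> = (1/12)[1*(4)*conj(2) + 1*(-4)*conj(-2) + 2*(-1)*conj(1) + 2*(1)*conj(-1) + 3*(0)*conj(0) + 3*(0)*conj(0)]
      = (1/12)[(8) + (8) + (-2) + (-2) + (0) + (0)] = 12/12 = 1
  <chi_5*chi_6, chi_6> = (1/12)[1*(4)*conj(2) + 1*(-4)*conj(2) + 2*(-1)*conj(-1) + 2*(1)*conj(-1) + 3*(0)*conj(0) + 3*(0)*conj(0)]
      = (1/12)[(8) + (-8) + (2) + (-2) + (0) + (0)] = 0/12 = 0
Hence the multiplicities are chi_3: 1, chi_4: 1, chi_5: 1. Dimension check: dim(chi_5)*dim(chi_6) = 2*2 = 4 and sum (mult * dim) = 1*1 + 1*1 + 1*2 = 4.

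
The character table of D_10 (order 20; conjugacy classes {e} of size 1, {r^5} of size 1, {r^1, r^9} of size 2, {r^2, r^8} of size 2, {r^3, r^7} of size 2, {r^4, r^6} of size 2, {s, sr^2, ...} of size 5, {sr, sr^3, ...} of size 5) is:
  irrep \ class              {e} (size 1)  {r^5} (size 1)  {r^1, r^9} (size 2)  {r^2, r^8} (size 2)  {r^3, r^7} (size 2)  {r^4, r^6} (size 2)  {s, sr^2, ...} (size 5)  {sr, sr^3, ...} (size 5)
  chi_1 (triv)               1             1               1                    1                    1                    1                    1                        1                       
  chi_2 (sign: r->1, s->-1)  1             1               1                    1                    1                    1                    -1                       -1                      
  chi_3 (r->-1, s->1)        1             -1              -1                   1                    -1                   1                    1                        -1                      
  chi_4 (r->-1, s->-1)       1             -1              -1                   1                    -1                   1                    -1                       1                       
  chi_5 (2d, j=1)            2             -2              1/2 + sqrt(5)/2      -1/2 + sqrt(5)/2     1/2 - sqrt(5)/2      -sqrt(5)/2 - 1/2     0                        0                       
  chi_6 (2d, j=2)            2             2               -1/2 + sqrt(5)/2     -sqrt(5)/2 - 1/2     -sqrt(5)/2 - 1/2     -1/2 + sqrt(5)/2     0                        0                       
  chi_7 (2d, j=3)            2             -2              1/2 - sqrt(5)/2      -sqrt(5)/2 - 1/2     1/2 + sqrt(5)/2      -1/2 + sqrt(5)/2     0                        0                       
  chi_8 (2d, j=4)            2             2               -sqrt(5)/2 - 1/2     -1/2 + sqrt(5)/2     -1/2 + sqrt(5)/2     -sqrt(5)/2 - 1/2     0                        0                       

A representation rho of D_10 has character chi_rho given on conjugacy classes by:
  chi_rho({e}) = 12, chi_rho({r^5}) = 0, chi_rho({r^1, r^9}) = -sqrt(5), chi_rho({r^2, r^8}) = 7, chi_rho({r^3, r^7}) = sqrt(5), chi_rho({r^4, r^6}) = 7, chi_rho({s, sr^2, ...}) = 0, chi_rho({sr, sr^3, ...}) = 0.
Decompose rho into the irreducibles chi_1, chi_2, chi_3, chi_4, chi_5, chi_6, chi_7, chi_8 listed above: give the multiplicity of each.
Multiplicities: chi_1: 2, chi_2: 2, chi_3: 2, chi_4: 2, chi_5: 0, chi_6: 0, chi_7: 1, chi_8: 1.

Derivation: Use <chi_rho, chi> = (1/|G|) sum_C |C| * chi_rho(C) * conj(chi(C)) with |G| = 20 for each irreducible chi in the table:
  <chi_rho, chi_1> = (1/20)[1*(12)*conj(1) + 1*(0)*conj(1) + 2*(-sqrt(5))*conj(1) + 2*(7)*conj(1) + 2*(sqrt(5))*conj(1) + 2*(7)*conj(1) + 5*(0)*conj(1) + 5*(0)*conj(1)]
      = (1/20)[(12) + (0) + (-2*sqrt(5)) + (14) + (2*sqrt(5)) + (14) + (0) + (0)] = 40/20 = 2
  <chi_rho, chi_2> = (1/20)[1*(12)*conj(1) + 1*(0)*conj(1) + 2*(-sqrt(5))*conj(1) + 2*(7)*conj(1) + 2*(sqrt(5))*conj(1) + 2*(7)*conj(1) + 5*(0)*conj(-1) + 5*(0)*conj(-1)]
      = (1/20)[(12) + (0) + (-2*sqrt(5)) + (14) + (2*sqrt(5)) + (14) + (0) + (0)] = 40/20 = 2
  <chi_rho, chi_3> = (1/20)[1*(12)*conj(1) + 1*(0)*conj(-1) + 2*(-sqrt(5))*conj(-1) + 2*(7)*conj(1) + 2*(sqrt(5))*conj(-1) + 2*(7)*conj(1) + 5*(0)*conj(1) + 5*(0)*conj(-1)]
      = (1/20)[(12) + (0) + (2*sqrt(5)) + (14) + (-2*sqrt(5)) + (14) + (0) + (0)] = 40/20 = 2
  <chi_rho, chi_4> = (1/20)[1*(12)*conj(1) + 1*(0)*conj(-1) + 2*(-sqrt(5))*conj(-1) + 2*(7)*conj(1) + 2*(sqrt(5))*conj(-1) + 2*(7)*conj(1) + 5*(0)*conj(-1) + 5*(0)*conj(1)]
      = (1/20)[(12) + (0) + (2*sqrt(5)) + (14) + (-2*sqrt(5)) + (14) + (0) + (0)] = 40/20 = 2
  <chi_rho, chi_5> = (1/20)[1*(12)*conj(2) + 1*(0)*conj(-2) + 2*(-sqrt(5))*conj(1/2 + sqrt(5)/2) + 2*(7)*conj(-1/2 + sqrt(5)/2) + 2*(sqrt(5))*conj(1/2 - sqrt(5)/2) + 2*(7)*conj(-sqrt(5)/2 - 1/2) + 5*(0)*conj(0) + 5*(0)*conj(0)]
      = (1/20)[(24) + (0) + (-5 - sqrt(5)) + (-7 + 7*sqrt(5)) + (-5 + sqrt(5)) + (-7*sqrt(5) - 7) + (0) + (0)] = 0/20 = 0
  <chi_rho, chi_6> = (1/20)[1*(12)*conj(2) + 1*(0)*conj(2) + 2*(-sqrt(5))*conj(-1/2 + sqrt(5)/2) + 2*(7)*conj(-sqrt(5)/2 - 1/2) + 2*(sqrt(5))*conj(-sqrt(5)/2 - 1/2) + 2*(7)*conj(-1/2 + sqrt(5)/2) + 5*(0)*conj(0) + 5*(0)*conj(0)]
      = (1/20)[(24) + (0) + (-5 + sqrt(5)) + (-7*sqrt(5) - 7) + (-5 - sqrt(5)) + (-7 + 7*sqrt(5)) + (0) + (0)] = 0/20 = 0
  <chi_rho, chi_7> = (1/20)[1*(12)*conj(2) + 1*(0)*conj(-2) + 2*(-sqrt(5))*conj(1/2 - sqrt(5)/2) + 2*(7)*conj(-sqrt(5)/2 - 1/2) + 2*(sqrt(5))*conj(1/2 + sqrt(5)/2) + 2*(7)*conj(-1/2 + sqrt(5)/2) + 5*(0)*conj(0) + 5*(0)*conj(0)]
      = (1/20)[(24) + (0) + (5 - sqrt(5)) + (-7*sqrt(5) - 7) + (sqrt(5) + 5) + (-7 + 7*sqrt(5)) + (0) + (0)] = 20/20 = 1
  <chi_rho, chi_8> = (1/20)[1*(12)*conj(2) + 1*(0)*conj(2) + 2*(-sqrt(5))*conj(-sqrt(5)/2 - 1/2) + 2*(7)*conj(-1/2 + sqrt(5)/2) + 2*(sqrt(5))*conj(-1/2 + sqrt(5)/2) + 2*(7)*conj(-sqrt(5)/2 - 1/2) + 5*(0)*conj(0) + 5*(0)*conj(0)]
      = (1/20)[(24) + (0) + (sqrt(5) + 5) + (-7 + 7*sqrt(5)) + (5 - sqrt(5)) + (-7*sqrt(5) - 7) + (0) + (0)] = 20/20 = 1
Dimension check: dim(rho) = sum (mult * dim) = 2*1 + 2*1 + 2*1 + 2*1 + 0*2 + 0*2 + 1*2 + 1*2 = 12 = chi_rho(e) = 12.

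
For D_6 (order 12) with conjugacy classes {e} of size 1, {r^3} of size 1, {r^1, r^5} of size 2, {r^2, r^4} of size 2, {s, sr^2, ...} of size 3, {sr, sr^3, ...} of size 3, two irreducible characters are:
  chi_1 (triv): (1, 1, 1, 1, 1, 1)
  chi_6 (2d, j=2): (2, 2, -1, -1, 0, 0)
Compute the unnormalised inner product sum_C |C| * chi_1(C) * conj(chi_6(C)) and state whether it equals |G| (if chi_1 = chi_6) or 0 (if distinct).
Sum = 0; so <chi_1, chi_6> = 0 (distinct irreducibles are orthogonal).

Compute term by term over conjugacy classes (|C| * chi_1(C) * conj(chi_6(C))):
  1*(1)*conj(2) + 1*(1)*conj(2) + 2*(1)*conj(-1) + 2*(1)*conj(-1) + 3*(1)*conj(0) + 3*(1)*conj(0)
  = (2) + (2) + (-2) + (-2) + (0) + (0)
  = 0.
Dividing by |G| = 12 gives 0/12 = 0, matching the row-orthogonality relation <chi_1, chi_6> = [chi_1 = chi_6].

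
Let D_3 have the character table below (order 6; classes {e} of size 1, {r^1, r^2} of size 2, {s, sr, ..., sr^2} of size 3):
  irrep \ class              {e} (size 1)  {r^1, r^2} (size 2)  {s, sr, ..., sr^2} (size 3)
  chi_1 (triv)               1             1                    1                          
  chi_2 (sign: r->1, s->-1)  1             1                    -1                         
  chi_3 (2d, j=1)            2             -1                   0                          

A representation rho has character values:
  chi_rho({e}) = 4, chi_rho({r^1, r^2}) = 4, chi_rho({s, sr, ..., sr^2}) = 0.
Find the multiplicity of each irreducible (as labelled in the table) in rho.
Multiplicities: chi_1: 2, chi_2: 2, chi_3: 0.

Working: Use <chi_rho, chi> = (1/|G|) sum_C |C| * chi_rho(C) * conj(chi(C)) with |G| = 6 for each irreducible chi in the table:
  <chi_rho, chi_1> = (1/6)[1*(4)*conj(1) + 2*(4)*conj(1) + 3*(0)*conj(1)]
      = (1/6)[(4) + (8) + (0)] = 12/6 = 2
  <chi_rho, chi_2> = (1/6)[1*(4)*conj(1) + 2*(4)*conj(1) + 3*(0)*conj(-1)]
      = (1/6)[(4) + (8) + (0)] = 12/6 = 2
  <chi_rho, chi_3> = (1/6)[1*(4)*conj(2) + 2*(4)*conj(-1) + 3*(0)*conj(0)]
      = (1/6)[(8) + (-8) + (0)] = 0/6 = 0
Dimension check: dim(rho) = sum (mult * dim) = 2*1 + 2*1 + 0*2 = 4 = chi_rho(e) = 4.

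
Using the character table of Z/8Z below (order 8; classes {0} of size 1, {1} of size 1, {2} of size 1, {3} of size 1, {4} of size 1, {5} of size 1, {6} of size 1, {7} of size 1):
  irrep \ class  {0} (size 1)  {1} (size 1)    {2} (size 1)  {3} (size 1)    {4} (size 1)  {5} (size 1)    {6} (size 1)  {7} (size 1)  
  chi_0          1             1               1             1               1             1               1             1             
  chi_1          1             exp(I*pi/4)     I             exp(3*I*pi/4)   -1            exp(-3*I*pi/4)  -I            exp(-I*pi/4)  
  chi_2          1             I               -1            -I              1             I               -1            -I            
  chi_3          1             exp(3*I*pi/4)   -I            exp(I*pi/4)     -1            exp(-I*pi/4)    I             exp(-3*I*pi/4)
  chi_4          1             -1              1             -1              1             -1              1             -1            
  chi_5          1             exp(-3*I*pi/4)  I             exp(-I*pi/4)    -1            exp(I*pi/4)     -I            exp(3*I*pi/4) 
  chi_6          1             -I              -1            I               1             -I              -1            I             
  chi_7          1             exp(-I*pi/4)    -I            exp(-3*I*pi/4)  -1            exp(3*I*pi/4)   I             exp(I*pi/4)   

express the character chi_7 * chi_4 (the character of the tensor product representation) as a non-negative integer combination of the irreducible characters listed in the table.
chi_7 tensor chi_4 = chi_3 (all other irreducibles have multiplicity 0).

The character of a tensor product is the pointwise product (chi_7 * chi_4)(C) = chi_7(C) * chi_4(C):
  {0}: (1)*(1), {1}: (exp(-I*pi/4))*(-1), {2}: (-I)*(1), {3}: (exp(-3*I*pi/4))*(-1), {4}: (-1)*(1), {5}: (exp(3*I*pi/4))*(-1), {6}: (I)*(1), {7}: (exp(I*pi/4))*(-1)
so (chi_7 * chi_4) takes values
  {0} -> 1, {1} -> -exp(-I*pi/4), {2} -> -I, {3} -> -exp(-3*I*pi/4), {4} -> -1, {5} -> -exp(3*I*pi/4), {6} -> I, {7} -> -exp(I*pi/4).
Now take the inner product of this character with each irreducible chi from the table, <chi_7*chi_4, chi> = (1/8) sum_C |C| (chi_7*chi_4)(C) conj(chi(C)):
  <chi_7*chi_4, chi_0> = (1/8)[1*(1)*conj(1) + 1*(-exp(-I*pi/4))*conj(1) + 1*(-I)*conj(1) + 1*(-exp(-3*I*pi/4))*conj(1) + 1*(-1)*conj(1) + 1*(-exp(3*I*pi/4))*conj(1) + 1*(I)*conj(1) + 1*(-exp(I*pi/4))*conj(1)]
      = (1/8)[(1) + (-exp(-I*pi/4)) + (-I) + (-exp(-3*I*pi/4)) + (-1) + (-exp(3*I*pi/4)) + (I) + (-exp(I*pi/4))] = 0/8 = 0
  <chi_7*chi_4, chi_1> = (1/8)[1*(1)*conj(1) + 1*(-exp(-I*pi/4))*conj(exp(I*pi/4)) + 1*(-I)*conj(I) + 1*(-exp(-3*I*pi/4))*conj(exp(3*I*pi/4)) + 1*(-1)*conj(-1) + 1*(-exp(3*I*pi/4))*conj(exp(-3*I*pi/4)) + 1*(I)*conj(-I) + 1*(-exp(I*pi/4))*conj(exp(-I*pi/4))]
      = (1/8)[(1) + (I) + (-1) + (-I) + (1) + (I) + (-1) + (-I)] = 0/8 = 0
  <chi_7*chi_4, chi_2> = (1/8)[1*(1)*conj(1) + 1*(-exp(-I*pi/4))*conj(I) + 1*(-I)*conj(-1) + 1*(-exp(-3*I*pi/4))*conj(-I) + 1*(-1)*conj(1) + 1*(-exp(3*I*pi/4))*conj(I) + 1*(I)*conj(-1) + 1*(-exp(I*pi/4))*conj(-I)]
      = (1/8)[(1) + (exp(I*pi/4)) + (I) + (-exp(-I*pi/4)) + (-1) + (exp(-3*I*pi/4)) + (-I) + (-exp(3*I*pi/4))] = 0/8 = 0
  <chi_7*chi_4, chi_3> = (1/8)[1*(1)*conj(1) + 1*(-exp(-I*pi/4))*conj(exp(3*I*pi/4)) + 1*(-I)*conj(-I) + 1*(-exp(-3*I*pi/4))*conj(exp(I*pi/4)) + 1*(-1)*conj(-1) + 1*(-exp(3*I*pi/4))*conj(exp(-I*pi/4)) + 1*(I)*conj(I) + 1*(-exp(I*pi/4))*conj(exp(-3*I*pi/4))]
      = (1/8)[(1) + (1) + (1) + (1) + (1) + (1) + (1) + (1)] = 8/8 = 1
  <chi_7*chi_4, chi_4> = (1/8)[1*(1)*conj(1) + 1*(-exp(-I*pi/4))*conj(-1) + 1*(-I)*conj(1) + 1*(-exp(-3*I*pi/4))*conj(-1) + 1*(-1)*conj(1) + 1*(-exp(3*I*pi/4))*conj(-1) + 1*(I)*conj(1) + 1*(-exp(I*pi/4))*conj(-1)]
      = (1/8)[(1) + (exp(-I*pi/4)) + (-I) + (exp(-3*I*pi/4)) + (-1) + (exp(3*I*pi/4)) + (I) + (exp(I*pi/4))] = 0/8 = 0
  <chi_7*chi_4, chi_5> = (1/8)[1*(1)*conj(1) + 1*(-exp(-I*pi/4))*conj(exp(-3*I*pi/4)) + 1*(-I)*conj(I) + 1*(-exp(-3*I*pi/4))*conj(exp(-I*pi/4)) + 1*(-1)*conj(-1) + 1*(-exp(3*I*pi/4))*conj(exp(I*pi/4)) + 1*(I)*conj(-I) + 1*(-exp(I*pi/4))*conj(exp(3*I*pi/4))]
      = (1/8)[(1) + (-I) + (-1) + (I) + (1) + (-I) + (-1) + (I)] = 0/8 = 0
  <chi_7*chi_4, chi_6> = (1/8)[1*(1)*conj(1) + 1*(-exp(-I*pi/4))*conj(-I) + 1*(-I)*conj(-1) + 1*(-exp(-3*I*pi/4))*conj(I) + 1*(-1)*conj(1) + 1*(-exp(3*I*pi/4))*conj(-I) + 1*(I)*conj(-1) + 1*(-exp(I*pi/4))*conj(I)]
      = (1/8)[(1) + (-exp(I*pi/4)) + (I) + (exp(-I*pi/4)) + (-1) + (-exp(-3*I*pi/4)) + (-I) + (exp(3*I*pi/4))] = 0/8 = 0
  <chi_7*chi_4, chi_7> = (1/8)[1*(1)*conj(1) + 1*(-exp(-I*pi/4))*conj(exp(-I*pi/4)) + 1*(-I)*conj(-I) + 1*(-exp(-3*I*pi/4))*conj(exp(-3*I*pi/4)) + 1*(-1)*conj(-1) + 1*(-exp(3*I*pi/4))*conj(exp(3*I*pi/4)) + 1*(I)*conj(I) + 1*(-exp(I*pi/4))*conj(exp(I*pi/4))]
      = (1/8)[(1) + (-1) + (1) + (-1) + (1) + (-1) + (1) + (-1)] = 0/8 = 0
(Exp terms are combined using exp(i*s)*conj(exp(i*t)) = exp(i*(s-t)), and sums of them are collapsed using the identity that for every m > 1 the m distinct m-th roots of unity sum to 0, e.g. 1 + exp(2*I*pi/3) + exp(-2*I*pi/3) = 0.)
Hence the multiplicities are chi_3: 1. Dimension check: dim(chi_7)*dim(chi_4) = 1*1 = 1 and sum (mult * dim) = 1*1 = 1.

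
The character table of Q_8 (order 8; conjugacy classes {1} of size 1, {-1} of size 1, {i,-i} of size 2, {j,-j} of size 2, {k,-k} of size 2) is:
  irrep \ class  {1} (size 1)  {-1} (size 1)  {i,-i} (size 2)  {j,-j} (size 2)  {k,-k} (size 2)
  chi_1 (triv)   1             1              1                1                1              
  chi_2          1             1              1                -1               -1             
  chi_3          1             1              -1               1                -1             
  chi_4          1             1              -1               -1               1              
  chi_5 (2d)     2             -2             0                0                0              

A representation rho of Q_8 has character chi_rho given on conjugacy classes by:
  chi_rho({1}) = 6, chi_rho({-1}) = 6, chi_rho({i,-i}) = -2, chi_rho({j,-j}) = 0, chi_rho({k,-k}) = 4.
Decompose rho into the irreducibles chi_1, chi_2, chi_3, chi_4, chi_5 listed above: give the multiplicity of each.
Multiplicities: chi_1: 2, chi_2: 0, chi_3: 1, chi_4: 3, chi_5: 0.

Why: Use <chi_rho, chi> = (1/|G|) sum_C |C| * chi_rho(C) * conj(chi(C)) with |G| = 8 for each irreducible chi in the table:
  <chi_rho, chi_1> = (1/8)[1*(6)*conj(1) + 1*(6)*conj(1) + 2*(-2)*conj(1) + 2*(0)*conj(1) + 2*(4)*conj(1)]
      = (1/8)[(6) + (6) + (-4) + (0) + (8)] = 16/8 = 2
  <chi_rho, chi_2> = (1/8)[1*(6)*conj(1) + 1*(6)*conj(1) + 2*(-2)*conj(1) + 2*(0)*conj(-1) + 2*(4)*conj(-1)]
      = (1/8)[(6) + (6) + (-4) + (0) + (-8)] = 0/8 = 0
  <chi_rho, chi_3> = (1/8)[1*(6)*conj(1) + 1*(6)*conj(1) + 2*(-2)*conj(-1) + 2*(0)*conj(1) + 2*(4)*conj(-1)]
      = (1/8)[(6) + (6) + (4) + (0) + (-8)] = 8/8 = 1
  <chi_rho, chi_4> = (1/8)[1*(6)*conj(1) + 1*(6)*conj(1) + 2*(-2)*conj(-1) + 2*(0)*conj(-1) + 2*(4)*conj(1)]
      = (1/8)[(6) + (6) + (4) + (0) + (8)] = 24/8 = 3
  <chi_rho, chi_5> = (1/8)[1*(6)*conj(2) + 1*(6)*conj(-2) + 2*(-2)*conj(0) + 2*(0)*conj(0) + 2*(4)*conj(0)]
      = (1/8)[(12) + (-12) + (0) + (0) + (0)] = 0/8 = 0
Dimension check: dim(rho) = sum (mult * dim) = 2*1 + 0*1 + 1*1 + 3*1 + 0*2 = 6 = chi_rho(e) = 6.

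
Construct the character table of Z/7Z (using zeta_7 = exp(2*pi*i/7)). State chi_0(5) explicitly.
Character table of Z/7Z (irreps indexed chi_0,...,chi_6 with chi_k(m) = zeta_7^(k*m), zeta_7 = exp(2*pi*i/7)):
  irrep \ class  {0} (size 1)  {1} (size 1)    {2} (size 1)    {3} (size 1)    {4} (size 1)    {5} (size 1)    {6} (size 1)  
  chi_0          1             1               1               1               1               1               1             
  chi_1          1             exp(2*I*pi/7)   exp(4*I*pi/7)   exp(6*I*pi/7)   exp(-6*I*pi/7)  exp(-4*I*pi/7)  exp(-2*I*pi/7)
  chi_2          1             exp(4*I*pi/7)   exp(-6*I*pi/7)  exp(-2*I*pi/7)  exp(2*I*pi/7)   exp(6*I*pi/7)   exp(-4*I*pi/7)
  chi_3          1             exp(6*I*pi/7)   exp(-2*I*pi/7)  exp(4*I*pi/7)   exp(-4*I*pi/7)  exp(2*I*pi/7)   exp(-6*I*pi/7)
  chi_4          1             exp(-6*I*pi/7)  exp(2*I*pi/7)   exp(-4*I*pi/7)  exp(4*I*pi/7)   exp(-2*I*pi/7)  exp(6*I*pi/7) 
  chi_5          1             exp(-4*I*pi/7)  exp(6*I*pi/7)   exp(2*I*pi/7)   exp(-2*I*pi/7)  exp(-6*I*pi/7)  exp(4*I*pi/7) 
  chi_6          1             exp(-2*I*pi/7)  exp(-4*I*pi/7)  exp(-6*I*pi/7)  exp(6*I*pi/7)   exp(4*I*pi/7)   exp(2*I*pi/7) 

Spot check: chi_0(5) = zeta_7^(0*5) = zeta_7^0 = 1.

Justification: Z/7Z is abelian, so all 7 irreducible complex representations are 1-dimensional. They are given by chi_k(m) = zeta_7^(k*m) for k = 0,...,6. Row orthogonality: sum_m chi_k(m) conj(chi_l(m)) = 7 * [k = l].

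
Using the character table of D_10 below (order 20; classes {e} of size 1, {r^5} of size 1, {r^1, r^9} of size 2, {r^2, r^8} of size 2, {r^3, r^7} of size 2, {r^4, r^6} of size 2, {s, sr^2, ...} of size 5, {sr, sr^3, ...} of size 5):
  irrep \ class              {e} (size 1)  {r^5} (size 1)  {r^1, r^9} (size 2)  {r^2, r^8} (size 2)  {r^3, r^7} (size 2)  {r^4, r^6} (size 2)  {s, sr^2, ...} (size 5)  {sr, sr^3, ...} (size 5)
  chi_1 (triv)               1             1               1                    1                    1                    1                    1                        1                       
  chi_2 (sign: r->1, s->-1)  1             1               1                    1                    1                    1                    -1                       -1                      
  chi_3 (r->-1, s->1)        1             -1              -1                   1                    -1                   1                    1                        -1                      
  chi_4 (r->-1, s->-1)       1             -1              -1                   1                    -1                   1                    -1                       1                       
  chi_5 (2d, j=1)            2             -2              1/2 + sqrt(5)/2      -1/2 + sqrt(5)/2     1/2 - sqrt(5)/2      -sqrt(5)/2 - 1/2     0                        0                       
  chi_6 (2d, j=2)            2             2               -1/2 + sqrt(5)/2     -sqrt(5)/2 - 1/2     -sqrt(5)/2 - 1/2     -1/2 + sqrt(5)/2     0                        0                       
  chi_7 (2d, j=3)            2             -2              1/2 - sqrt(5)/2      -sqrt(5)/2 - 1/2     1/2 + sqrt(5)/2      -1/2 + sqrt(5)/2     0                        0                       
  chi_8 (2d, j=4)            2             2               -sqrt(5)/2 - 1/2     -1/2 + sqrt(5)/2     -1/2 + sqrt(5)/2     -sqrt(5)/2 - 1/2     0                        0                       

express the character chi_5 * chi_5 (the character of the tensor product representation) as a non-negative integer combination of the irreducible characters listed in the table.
chi_5 tensor chi_5 = chi_1 + chi_2 + chi_6 (all other irreducibles have multiplicity 0).

Details: The character of a tensor product is the pointwise product (chi_5 * chi_5)(C) = chi_5(C) * chi_5(C):
  {e}: (2)*(2), {r^5}: (-2)*(-2), {r^1, r^9}: (1/2 + sqrt(5)/2)*(1/2 + sqrt(5)/2), {r^2, r^8}: (-1/2 + sqrt(5)/2)*(-1/2 + sqrt(5)/2), {r^3, r^7}: (1/2 - sqrt(5)/2)*(1/2 - sqrt(5)/2), {r^4, r^6}: (-sqrt(5)/2 - 1/2)*(-sqrt(5)/2 - 1/2), {s, sr^2, ...}: (0)*(0), {sr, sr^3, ...}: (0)*(0)
so (chi_5 * chi_5) takes values
  {e} -> 4, {r^5} -> 4, {r^1, r^9} -> sqrt(5)/2 + 3/2, {r^2, r^8} -> 3/2 - sqrt(5)/2, {r^3, r^7} -> 3/2 - sqrt(5)/2, {r^4, r^6} -> sqrt(5)/2 + 3/2, {s, sr^2, ...} -> 0, {sr, sr^3, ...} -> 0.
Now take the inner product of this character with each irreducible chi from the table, <chi_5*chi_5, chi> = (1/20) sum_C |C| (chi_5*chi_5)(C) conj(chi(C)):
  <chi_5*chi_5, chi_1> = (1/20)[1*(4)*conj(1) + 1*(4)*conj(1) + 2*(sqrt(5)/2 + 3/2)*conj(1) + 2*(3/2 - sqrt(5)/2)*conj(1) + 2*(3/2 - sqrt(5)/2)*conj(1) + 2*(sqrt(5)/2 + 3/2)*conj(1) + 5*(0)*conj(1) + 5*(0)*conj(1)]
      = (1/20)[(4) + (4) + (sqrt(5) + 3) + (3 - sqrt(5)) + (3 - sqrt(5)) + (sqrt(5) + 3) + (0) + (0)] = 20/20 = 1
  <chi_5*chi_5, chi_2> = (1/20)[1*(4)*conj(1) + 1*(4)*conj(1) + 2*(sqrt(5)/2 + 3/2)*conj(1) + 2*(3/2 - sqrt(5)/2)*conj(1) + 2*(3/2 - sqrt(5)/2)*conj(1) + 2*(sqrt(5)/2 + 3/2)*conj(1) + 5*(0)*conj(-1) + 5*(0)*conj(-1)]
      = (1/20)[(4) + (4) + (sqrt(5) + 3) + (3 - sqrt(5)) + (3 - sqrt(5)) + (sqrt(5) + 3) + (0) + (0)] = 20/20 = 1
  <chi_5*chi_5, chi_3> = (1/20)[1*(4)*conj(1) + 1*(4)*conj(-1) + 2*(sqrt(5)/2 + 3/2)*conj(-1) + 2*(3/2 - sqrt(5)/2)*conj(1) + 2*(3/2 - sqrt(5)/2)*conj(-1) + 2*(sqrt(5)/2 + 3/2)*conj(1) + 5*(0)*conj(1) + 5*(0)*conj(-1)]
      = (1/20)[(4) + (-4) + (-3 - sqrt(5)) + (3 - sqrt(5)) + (-3 + sqrt(5)) + (sqrt(5) + 3) + (0) + (0)] = 0/20 = 0
  <chi_5*chi_5, chi_4> = (1/20)[1*(4)*conj(1) + 1*(4)*conj(-1) + 2*(sqrt(5)/2 + 3/2)*conj(-1) + 2*(3/2 - sqrt(5)/2)*conj(1) + 2*(3/2 - sqrt(5)/2)*conj(-1) + 2*(sqrt(5)/2 + 3/2)*conj(1) + 5*(0)*conj(-1) + 5*(0)*conj(1)]
      = (1/20)[(4) + (-4) + (-3 - sqrt(5)) + (3 - sqrt(5)) + (-3 + sqrt(5)) + (sqrt(5) + 3) + (0) + (0)] = 0/20 = 0
  <chi_5*chi_5, chi_5> = (1/20)[1*(4)*conj(2) + 1*(4)*conj(-2) + 2*(sqrt(5)/2 + 3/2)*conj(1/2 + sqrt(5)/2) + 2*(3/2 - sqrt(5)/2)*conj(-1/2 + sqrt(5)/2) + 2*(3/2 - sqrt(5)/2)*conj(1/2 - sqrt(5)/2) + 2*(sqrt(5)/2 + 3/2)*conj(-sqrt(5)/2 - 1/2) + 5*(0)*conj(0) + 5*(0)*conj(0)]
      = (1/20)[(8) + (-8) + (4 + 2*sqrt(5)) + (-4 + 2*sqrt(5)) + (4 - 2*sqrt(5)) + (-2*sqrt(5) - 4) + (0) + (0)] = 0/20 = 0
  <chi_5*chi_5, chi_6> = (1/20)[1*(4)*conj(2) + 1*(4)*conj(2) + 2*(sqrt(5)/2 + 3/2)*conj(-1/2 + sqrt(5)/2) + 2*(3/2 - sqrt(5)/2)*conj(-sqrt(5)/2 - 1/2) + 2*(3/2 - sqrt(5)/2)*conj(-sqrt(5)/2 - 1/2) + 2*(sqrt(5)/2 + 3/2)*conj(-1/2 + sqrt(5)/2) + 5*(0)*conj(0) + 5*(0)*conj(0)]
      = (1/20)[(8) + (8) + (1 + sqrt(5)) + (1 - sqrt(5)) + (1 - sqrt(5)) + (1 + sqrt(5)) + (0) + (0)] = 20/20 = 1
  <chi_5*chi_5, chi_7> = (1/20)[1*(4)*conj(2) + 1*(4)*conj(-2) + 2*(sqrt(5)/2 + 3/2)*conj(1/2 - sqrt(5)/2) + 2*(3/2 - sqrt(5)/2)*conj(-sqrt(5)/2 - 1/2) + 2*(3/2 - sqrt(5)/2)*conj(1/2 + sqrt(5)/2) + 2*(sqrt(5)/2 + 3/2)*conj(-1/2 + sqrt(5)/2) + 5*(0)*conj(0) + 5*(0)*conj(0)]
      = (1/20)[(8) + (-8) + (-sqrt(5) - 1) + (1 - sqrt(5)) + (-1 + sqrt(5)) + (1 + sqrt(5)) + (0) + (0)] = 0/20 = 0
  <chi_5*chi_5, chi_8> = (1/20)[1*(4)*conj(2) + 1*(4)*conj(2) + 2*(sqrt(5)/2 + 3/2)*conj(-sqrt(5)/2 - 1/2) + 2*(3/2 - sqrt(5)/2)*conj(-1/2 + sqrt(5)/2) + 2*(3/2 - sqrt(5)/2)*conj(-1/2 + sqrt(5)/2) + 2*(sqrt(5)/2 + 3/2)*conj(-sqrt(5)/2 - 1/2) + 5*(0)*conj(0) + 5*(0)*conj(0)]
      = (1/20)[(8) + (8) + (-2*sqrt(5) - 4) + (-4 + 2*sqrt(5)) + (-4 + 2*sqrt(5)) + (-2*sqrt(5) - 4) + (0) + (0)] = 0/20 = 0
Hence the multiplicities are chi_1: 1, chi_2: 1, chi_6: 1. Dimension check: dim(chi_5)*dim(chi_5) = 2*2 = 4 and sum (mult * dim) = 1*1 + 1*1 + 1*2 = 4.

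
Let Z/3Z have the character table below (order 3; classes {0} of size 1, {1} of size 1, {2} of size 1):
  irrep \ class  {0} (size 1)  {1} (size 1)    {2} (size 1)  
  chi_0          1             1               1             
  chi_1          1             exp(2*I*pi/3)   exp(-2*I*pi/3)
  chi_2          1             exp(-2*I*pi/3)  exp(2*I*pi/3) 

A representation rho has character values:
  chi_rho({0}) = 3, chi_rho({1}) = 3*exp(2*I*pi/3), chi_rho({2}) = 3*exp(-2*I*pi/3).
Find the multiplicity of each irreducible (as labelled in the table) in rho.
Multiplicities: chi_0: 0, chi_1: 3, chi_2: 0.

Details: Use <chi_rho, chi> = (1/|G|) sum_C |C| * chi_rho(C) * conj(chi(C)) with |G| = 3 for each irreducible chi in the table:
  <chi_rho, chi_0> = (1/3)[1*(3)*conj(1) + 1*(3*exp(2*I*pi/3))*conj(1) + 1*(3*exp(-2*I*pi/3))*conj(1)]
      = (1/3)[(3) + (3*exp(2*I*pi/3)) + (3*exp(-2*I*pi/3))] = 0/3 = 0
  <chi_rho, chi_1> = (1/3)[1*(3)*conj(1) + 1*(3*exp(2*I*pi/3))*conj(exp(2*I*pi/3)) + 1*(3*exp(-2*I*pi/3))*conj(exp(-2*I*pi/3))]
      = (1/3)[(3) + (3) + (3)] = 9/3 = 3
  <chi_rho, chi_2> = (1/3)[1*(3)*conj(1) + 1*(3*exp(2*I*pi/3))*conj(exp(-2*I*pi/3)) + 1*(3*exp(-2*I*pi/3))*conj(exp(2*I*pi/3))]
      = (1/3)[(3) + (3*exp(-2*I*pi/3)) + (3*exp(2*I*pi/3))] = 0/3 = 0
(Exp terms are combined using exp(i*s)*conj(exp(i*t)) = exp(i*(s-t)), and sums of them are collapsed using the identity that for every m > 1 the m distinct m-th roots of unity sum to 0, e.g. 1 + exp(2*I*pi/3) + exp(-2*I*pi/3) = 0.)
Dimension check: dim(rho) = sum (mult * dim) = 0*1 + 3*1 + 0*1 = 3 = chi_rho(e) = 3.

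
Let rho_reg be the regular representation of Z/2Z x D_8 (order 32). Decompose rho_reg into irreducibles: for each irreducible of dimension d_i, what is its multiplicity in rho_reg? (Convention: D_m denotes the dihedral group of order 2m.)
Each irreducible V_i of dimension d_i appears with multiplicity d_i, i.e. rho_reg = (direct sum over all irreducibles V_i) d_i V_i. The irreducible dimensions for Z/2Z x D_8 are 1, 1, 1, 1, 1, 1, 1, 1, 2, 2, 2, 2, 2, 2: 8 irreducibles of dimension 1, each with multiplicity 1; 6 irreducibles of dimension 2, each with multiplicity 2. Total dimension 8*1*1 + 6*2*2 = 32 = |G|.

Solution. General theorem: in the regular representation of a finite group G, each irreducible appears with multiplicity equal to its dimension. Check: dim(rho_reg) = sum d_i^2 = 1 + 1 + 1 + 1 + 1 + 1 + 1 + 1 + 4 + 4 + 4 + 4 + 4 + 4 = 32 = |G|.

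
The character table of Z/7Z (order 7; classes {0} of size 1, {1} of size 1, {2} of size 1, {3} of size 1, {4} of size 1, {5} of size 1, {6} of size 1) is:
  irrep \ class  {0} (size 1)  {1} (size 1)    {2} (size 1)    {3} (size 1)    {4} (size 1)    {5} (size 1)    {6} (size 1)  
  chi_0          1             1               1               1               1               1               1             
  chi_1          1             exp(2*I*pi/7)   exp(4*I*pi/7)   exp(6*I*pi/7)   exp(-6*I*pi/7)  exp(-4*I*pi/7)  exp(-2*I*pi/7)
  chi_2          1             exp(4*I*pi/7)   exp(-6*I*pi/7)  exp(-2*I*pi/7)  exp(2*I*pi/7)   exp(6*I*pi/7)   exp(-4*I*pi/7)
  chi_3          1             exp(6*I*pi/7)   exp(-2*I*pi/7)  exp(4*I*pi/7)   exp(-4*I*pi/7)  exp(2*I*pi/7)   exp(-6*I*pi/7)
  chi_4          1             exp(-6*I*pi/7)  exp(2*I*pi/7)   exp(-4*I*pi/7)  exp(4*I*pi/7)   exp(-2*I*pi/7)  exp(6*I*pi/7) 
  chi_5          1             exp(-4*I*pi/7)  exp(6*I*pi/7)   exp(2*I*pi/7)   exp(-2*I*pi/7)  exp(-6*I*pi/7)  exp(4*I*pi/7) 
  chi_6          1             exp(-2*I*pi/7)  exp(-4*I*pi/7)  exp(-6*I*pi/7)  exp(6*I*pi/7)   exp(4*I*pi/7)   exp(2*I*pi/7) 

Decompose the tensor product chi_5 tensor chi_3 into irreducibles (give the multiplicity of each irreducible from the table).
chi_5 tensor chi_3 = chi_1 (all other irreducibles have multiplicity 0).

Argument: The character of a tensor product is the pointwise product (chi_5 * chi_3)(C) = chi_5(C) * chi_3(C):
  {0}: (1)*(1), {1}: (exp(-4*I*pi/7))*(exp(6*I*pi/7)), {2}: (exp(6*I*pi/7))*(exp(-2*I*pi/7)), {3}: (exp(2*I*pi/7))*(exp(4*I*pi/7)), {4}: (exp(-2*I*pi/7))*(exp(-4*I*pi/7)), {5}: (exp(-6*I*pi/7))*(exp(2*I*pi/7)), {6}: (exp(4*I*pi/7))*(exp(-6*I*pi/7))
so (chi_5 * chi_3) takes values
  {0} -> 1, {1} -> exp(2*I*pi/7), {2} -> exp(4*I*pi/7), {3} -> exp(6*I*pi/7), {4} -> exp(-6*I*pi/7), {5} -> exp(-4*I*pi/7), {6} -> exp(-2*I*pi/7).
Now take the inner product of this character with each irreducible chi from the table, <chi_5*chi_3, chi> = (1/7) sum_C |C| (chi_5*chi_3)(C) conj(chi(C)):
  <chi_5*chi_3, chi_0> = (1/7)[1*(1)*conj(1) + 1*(exp(2*I*pi/7))*conj(1) + 1*(exp(4*I*pi/7))*conj(1) + 1*(exp(6*I*pi/7))*conj(1) + 1*(exp(-6*I*pi/7))*conj(1) + 1*(exp(-4*I*pi/7))*conj(1) + 1*(exp(-2*I*pi/7))*conj(1)]
      = (1/7)[(1) + (exp(2*I*pi/7)) + (exp(4*I*pi/7)) + (exp(6*I*pi/7)) + (exp(-6*I*pi/7)) + (exp(-4*I*pi/7)) + (exp(-2*I*pi/7))] = 0/7 = 0
  <chi_5*chi_3, chi_1> = (1/7)[1*(1)*conj(1) + 1*(exp(2*I*pi/7))*conj(exp(2*I*pi/7)) + 1*(exp(4*I*pi/7))*conj(exp(4*I*pi/7)) + 1*(exp(6*I*pi/7))*conj(exp(6*I*pi/7)) + 1*(exp(-6*I*pi/7))*conj(exp(-6*I*pi/7)) + 1*(exp(-4*I*pi/7))*conj(exp(-4*I*pi/7)) + 1*(exp(-2*I*pi/7))*conj(exp(-2*I*pi/7))]
      = (1/7)[(1) + (1) + (1) + (1) + (1) + (1) + (1)] = 7/7 = 1
  <chi_5*chi_3, chi_2> = (1/7)[1*(1)*conj(1) + 1*(exp(2*I*pi/7))*conj(exp(4*I*pi/7)) + 1*(exp(4*I*pi/7))*conj(exp(-6*I*pi/7)) + 1*(exp(6*I*pi/7))*conj(exp(-2*I*pi/7)) + 1*(exp(-6*I*pi/7))*conj(exp(2*I*pi/7)) + 1*(exp(-4*I*pi/7))*conj(exp(6*I*pi/7)) + 1*(exp(-2*I*pi/7))*conj(exp(-4*I*pi/7))]
      = (1/7)[(1) + (exp(-2*I*pi/7)) + (exp(-4*I*pi/7)) + (exp(-6*I*pi/7)) + (exp(6*I*pi/7)) + (exp(4*I*pi/7)) + (exp(2*I*pi/7))] = 0/7 = 0
  <chi_5*chi_3, chi_3> = (1/7)[1*(1)*conj(1) + 1*(exp(2*I*pi/7))*conj(exp(6*I*pi/7)) + 1*(exp(4*I*pi/7))*conj(exp(-2*I*pi/7)) + 1*(exp(6*I*pi/7))*conj(exp(4*I*pi/7)) + 1*(exp(-6*I*pi/7))*conj(exp(-4*I*pi/7)) + 1*(exp(-4*I*pi/7))*conj(exp(2*I*pi/7)) + 1*(exp(-2*I*pi/7))*conj(exp(-6*I*pi/7))]
      = (1/7)[(1) + (exp(-4*I*pi/7)) + (exp(6*I*pi/7)) + (exp(2*I*pi/7)) + (exp(-2*I*pi/7)) + (exp(-6*I*pi/7)) + (exp(4*I*pi/7))] = 0/7 = 0
  <chi_5*chi_3, chi_4> = (1/7)[1*(1)*conj(1) + 1*(exp(2*I*pi/7))*conj(exp(-6*I*pi/7)) + 1*(exp(4*I*pi/7))*conj(exp(2*I*pi/7)) + 1*(exp(6*I*pi/7))*conj(exp(-4*I*pi/7)) + 1*(exp(-6*I*pi/7))*conj(exp(4*I*pi/7)) + 1*(exp(-4*I*pi/7))*conj(exp(-2*I*pi/7)) + 1*(exp(-2*I*pi/7))*conj(exp(6*I*pi/7))]
      = (1/7)[(1) + (exp(-6*I*pi/7)) + (exp(2*I*pi/7)) + (exp(-4*I*pi/7)) + (exp(4*I*pi/7)) + (exp(-2*I*pi/7)) + (exp(6*I*pi/7))] = 0/7 = 0
  <chi_5*chi_3, chi_5> = (1/7)[1*(1)*conj(1) + 1*(exp(2*I*pi/7))*conj(exp(-4*I*pi/7)) + 1*(exp(4*I*pi/7))*conj(exp(6*I*pi/7)) + 1*(exp(6*I*pi/7))*conj(exp(2*I*pi/7)) + 1*(exp(-6*I*pi/7))*conj(exp(-2*I*pi/7)) + 1*(exp(-4*I*pi/7))*conj(exp(-6*I*pi/7)) + 1*(exp(-2*I*pi/7))*conj(exp(4*I*pi/7))]
      = (1/7)[(1) + (exp(6*I*pi/7)) + (exp(-2*I*pi/7)) + (exp(4*I*pi/7)) + (exp(-4*I*pi/7)) + (exp(2*I*pi/7)) + (exp(-6*I*pi/7))] = 0/7 = 0
  <chi_5*chi_3, chi_6> = (1/7)[1*(1)*conj(1) + 1*(exp(2*I*pi/7))*conj(exp(-2*I*pi/7)) + 1*(exp(4*I*pi/7))*conj(exp(-4*I*pi/7)) + 1*(exp(6*I*pi/7))*conj(exp(-6*I*pi/7)) + 1*(exp(-6*I*pi/7))*conj(exp(6*I*pi/7)) + 1*(exp(-4*I*pi/7))*conj(exp(4*I*pi/7)) + 1*(exp(-2*I*pi/7))*conj(exp(2*I*pi/7))]
      = (1/7)[(1) + (exp(4*I*pi/7)) + (exp(-6*I*pi/7)) + (exp(-2*I*pi/7)) + (exp(2*I*pi/7)) + (exp(6*I*pi/7)) + (exp(-4*I*pi/7))] = 0/7 = 0
(Exp terms are combined using exp(i*s)*conj(exp(i*t)) = exp(i*(s-t)), and sums of them are collapsed using the identity that for every m > 1 the m distinct m-th roots of unity sum to 0, e.g. 1 + exp(2*I*pi/3) + exp(-2*I*pi/3) = 0.)
Hence the multiplicities are chi_1: 1. Dimension check: dim(chi_5)*dim(chi_3) = 1*1 = 1 and sum (mult * dim) = 1*1 = 1.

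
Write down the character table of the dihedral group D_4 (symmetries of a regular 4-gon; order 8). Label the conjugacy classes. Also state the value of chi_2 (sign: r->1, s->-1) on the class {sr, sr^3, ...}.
Conjugacy classes: {e} of size 1, {r^2} of size 1, {r^1, r^3} of size 2, {s, sr^2, ...} of size 2, {sr, sr^3, ...} of size 2.
Character table:
  irrep \ class              {e} (size 1)  {r^2} (size 1)  {r^1, r^3} (size 2)  {s, sr^2, ...} (size 2)  {sr, sr^3, ...} (size 2)
  chi_1 (triv)               1             1               1                    1                        1                       
  chi_2 (sign: r->1, s->-1)  1             1               1                    -1                       -1                      
  chi_3 (r->-1, s->1)        1             1               -1                   1                        -1                      
  chi_4 (r->-1, s->-1)       1             1               -1                   -1                       1                       
  chi_5 (2d, j=1)            2             -2              0                    0                        0                       

Spot check: chi_2 (sign: r->1, s->-1) on {sr, sr^3, ...} = -1.

Solution. D_4 has order 2*4 = 8 with 5 conjugacy classes, hence 5 irreducibles. Sum of squared dims 1 + 1 + 1 + 1 + 4 = 8 = |G|. Linear characters come from the abelianisation; the 2-dimensional irreps have character r^k -> 2*cos(2*pi*j*k/4), reflections -> 0.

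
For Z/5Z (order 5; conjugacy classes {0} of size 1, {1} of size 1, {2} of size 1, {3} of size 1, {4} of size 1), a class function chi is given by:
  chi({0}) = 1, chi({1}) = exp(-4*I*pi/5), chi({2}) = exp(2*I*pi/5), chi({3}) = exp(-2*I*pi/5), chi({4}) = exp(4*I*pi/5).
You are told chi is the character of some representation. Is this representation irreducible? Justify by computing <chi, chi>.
Irreducible: <chi, chi> = 1.

Derivation: <chi, chi> = (1/|G|) sum_C |C| * |chi(C)|^2 = (1/5)[1*|1|^2 + 1*|exp(-4*I*pi/5)|^2 + 1*|exp(2*I*pi/5)|^2 + 1*|exp(-2*I*pi/5)|^2 + 1*|exp(4*I*pi/5)|^2]
  = (1/5)[(1) + (1) + (1) + (1) + (1)] = 5/5 = 1.
(Exp terms are combined using exp(i*s)*conj(exp(i*t)) = exp(i*(s-t)), and sums of them are collapsed using the identity that for every m > 1 the m distinct m-th roots of unity sum to 0, e.g. 1 + exp(2*I*pi/3) + exp(-2*I*pi/3) = 0.)
A character is irreducible iff <chi, chi> = 1, so this representation is irreducible.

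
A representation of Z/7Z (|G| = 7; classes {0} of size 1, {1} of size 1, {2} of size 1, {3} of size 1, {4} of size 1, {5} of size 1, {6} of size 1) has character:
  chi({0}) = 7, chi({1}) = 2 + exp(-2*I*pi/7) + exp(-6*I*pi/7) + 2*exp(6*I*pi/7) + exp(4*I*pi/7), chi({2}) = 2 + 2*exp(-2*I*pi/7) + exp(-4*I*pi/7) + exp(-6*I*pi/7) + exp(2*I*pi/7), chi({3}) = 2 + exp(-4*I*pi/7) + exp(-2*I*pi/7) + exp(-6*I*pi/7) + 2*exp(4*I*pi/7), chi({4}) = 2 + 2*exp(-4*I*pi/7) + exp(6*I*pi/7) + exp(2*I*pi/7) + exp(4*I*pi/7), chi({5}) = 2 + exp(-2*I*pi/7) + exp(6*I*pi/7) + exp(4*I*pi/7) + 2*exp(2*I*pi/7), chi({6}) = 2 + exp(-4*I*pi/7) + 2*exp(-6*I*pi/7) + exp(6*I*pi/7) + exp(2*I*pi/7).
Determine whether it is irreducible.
Not irreducible (reducible): <chi, chi> = 11 > 1.

Reasoning: <chi, chi> = (1/|G|) sum_C |C| * |chi(C)|^2 = (1/7)[1*|7|^2 + 1*|2 + exp(-2*I*pi/7) + exp(-6*I*pi/7) + 2*exp(6*I*pi/7) + exp(4*I*pi/7)|^2 + 1*|2 + 2*exp(-2*I*pi/7) + exp(-4*I*pi/7) + exp(-6*I*pi/7) + exp(2*I*pi/7)|^2 + 1*|2 + exp(-4*I*pi/7) + exp(-2*I*pi/7) + exp(-6*I*pi/7) + 2*exp(4*I*pi/7)|^2 + 1*|2 + 2*exp(-4*I*pi/7) + exp(6*I*pi/7) + exp(2*I*pi/7) + exp(4*I*pi/7)|^2 + 1*|2 + exp(-2*I*pi/7) + exp(6*I*pi/7) + exp(4*I*pi/7) + 2*exp(2*I*pi/7)|^2 + 1*|2 + exp(-4*I*pi/7) + 2*exp(-6*I*pi/7) + exp(6*I*pi/7) + exp(2*I*pi/7)|^2]
  = (1/7)[(49) + (11 + 6*exp(-2*I*pi/7) + 9*exp(-6*I*pi/7) + 4*exp(-4*I*pi/7) + 4*exp(4*I*pi/7) + 9*exp(6*I*pi/7) + 6*exp(2*I*pi/7)) + (11 + 9*exp(-2*I*pi/7) + 6*exp(-4*I*pi/7) + 4*exp(-6*I*pi/7) + 4*exp(6*I*pi/7) + 6*exp(4*I*pi/7) + 9*exp(2*I*pi/7)) + (11 + 9*exp(-4*I*pi/7) + 4*exp(-2*I*pi/7) + 6*exp(-6*I*pi/7) + 6*exp(6*I*pi/7) + 4*exp(2*I*pi/7) + 9*exp(4*I*pi/7)) + (11 + 9*exp(-4*I*pi/7) + 4*exp(-2*I*pi/7) + 6*exp(-6*I*pi/7) + 6*exp(6*I*pi/7) + 4*exp(2*I*pi/7) + 9*exp(4*I*pi/7)) + (11 + 9*exp(-2*I*pi/7) + 6*exp(-4*I*pi/7) + 4*exp(-6*I*pi/7) + 4*exp(6*I*pi/7) + 6*exp(4*I*pi/7) + 9*exp(2*I*pi/7)) + (11 + 6*exp(-2*I*pi/7) + 9*exp(-6*I*pi/7) + 4*exp(-4*I*pi/7) + 4*exp(4*I*pi/7) + 9*exp(6*I*pi/7) + 6*exp(2*I*pi/7))] = 77/7 = 11.
(Exp terms are combined using exp(i*s)*conj(exp(i*t)) = exp(i*(s-t)), and sums of them are collapsed using the identity that for every m > 1 the m distinct m-th roots of unity sum to 0, e.g. 1 + exp(2*I*pi/3) + exp(-2*I*pi/3) = 0.)
A character is irreducible iff <chi, chi> = 1, so this representation is reducible.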